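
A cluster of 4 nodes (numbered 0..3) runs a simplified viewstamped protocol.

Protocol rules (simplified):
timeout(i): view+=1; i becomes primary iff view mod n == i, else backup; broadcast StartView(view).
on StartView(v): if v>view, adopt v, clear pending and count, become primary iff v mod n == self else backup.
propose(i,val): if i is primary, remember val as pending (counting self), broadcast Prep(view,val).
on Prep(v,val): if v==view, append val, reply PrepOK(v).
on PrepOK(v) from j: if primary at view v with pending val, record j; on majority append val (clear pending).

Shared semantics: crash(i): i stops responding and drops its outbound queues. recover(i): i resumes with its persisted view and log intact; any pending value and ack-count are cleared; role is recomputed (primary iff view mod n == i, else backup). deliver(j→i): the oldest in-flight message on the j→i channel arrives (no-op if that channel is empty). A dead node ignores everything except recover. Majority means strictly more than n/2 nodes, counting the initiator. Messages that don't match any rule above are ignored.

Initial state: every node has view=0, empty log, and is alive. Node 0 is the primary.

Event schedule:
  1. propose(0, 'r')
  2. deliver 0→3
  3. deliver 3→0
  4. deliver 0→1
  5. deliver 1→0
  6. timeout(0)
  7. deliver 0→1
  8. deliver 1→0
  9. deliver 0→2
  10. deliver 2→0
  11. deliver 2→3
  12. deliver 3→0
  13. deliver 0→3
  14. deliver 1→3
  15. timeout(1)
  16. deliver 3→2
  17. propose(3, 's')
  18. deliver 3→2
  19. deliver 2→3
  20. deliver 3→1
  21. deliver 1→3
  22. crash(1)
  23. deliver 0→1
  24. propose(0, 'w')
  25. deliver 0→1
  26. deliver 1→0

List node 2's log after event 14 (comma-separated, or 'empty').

e1 propose(0,'r'): ·
e2 deliver 0→3: 3[back,v=0,r]
e3 deliver 3→0: ·
e4 deliver 0→1: 1[back,v=0,r]
e5 deliver 1→0: 0[prim,v=0,r]
e6 timeout(0): 0[back,v=1,r]
e7 deliver 0→1: 1[prim,v=1,r]
e8 deliver 1→0: ·
e9 deliver 0→2: 2[back,v=0,r]
e10 deliver 2→0: ·
e11 deliver 2→3: ·
e12 deliver 3→0: ·
e13 deliver 0→3: 3[back,v=1,r]
e14 deliver 1→3: ·

r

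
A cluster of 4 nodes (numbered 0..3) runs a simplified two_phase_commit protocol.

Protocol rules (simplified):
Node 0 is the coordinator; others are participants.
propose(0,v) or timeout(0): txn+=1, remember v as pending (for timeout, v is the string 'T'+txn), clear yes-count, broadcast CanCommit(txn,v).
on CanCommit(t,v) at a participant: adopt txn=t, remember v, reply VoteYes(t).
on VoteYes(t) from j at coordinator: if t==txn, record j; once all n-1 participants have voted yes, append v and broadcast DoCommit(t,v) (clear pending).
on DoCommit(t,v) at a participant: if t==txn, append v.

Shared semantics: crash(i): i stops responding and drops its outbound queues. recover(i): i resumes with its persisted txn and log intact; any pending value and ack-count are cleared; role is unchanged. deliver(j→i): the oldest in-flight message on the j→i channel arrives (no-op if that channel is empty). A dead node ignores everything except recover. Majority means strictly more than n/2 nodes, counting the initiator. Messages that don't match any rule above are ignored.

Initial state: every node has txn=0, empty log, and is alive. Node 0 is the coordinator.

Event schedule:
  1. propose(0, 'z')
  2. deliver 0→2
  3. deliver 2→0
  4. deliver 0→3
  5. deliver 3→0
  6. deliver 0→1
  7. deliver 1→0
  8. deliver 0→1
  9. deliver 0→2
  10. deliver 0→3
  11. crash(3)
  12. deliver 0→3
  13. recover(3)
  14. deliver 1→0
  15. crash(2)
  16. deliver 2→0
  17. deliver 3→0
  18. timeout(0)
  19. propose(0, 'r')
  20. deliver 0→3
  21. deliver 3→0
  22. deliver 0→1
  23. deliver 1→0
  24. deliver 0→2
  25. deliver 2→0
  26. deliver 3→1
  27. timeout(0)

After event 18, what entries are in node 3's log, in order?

z

step 1 propose(0,'z'): 0={coor,t=1,log=-}
step 2 deliver 0→2: 2={part,t=1,log=-}
step 3 deliver 2→0: —
step 4 deliver 0→3: 3={part,t=1,log=-}
step 5 deliver 3→0: —
step 6 deliver 0→1: 1={part,t=1,log=-}
step 7 deliver 1→0: 0={coor,t=1,log=z}
step 8 deliver 0→1: 1={part,t=1,log=z}
step 9 deliver 0→2: 2={part,t=1,log=z}
step 10 deliver 0→3: 3={part,t=1,log=z}
step 11 crash(3): 3={✗part,t=1,log=z}
step 12 deliver 0→3: —
step 13 recover(3): 3={part,t=1,log=z}
step 14 deliver 1→0: —
step 15 crash(2): 2={✗part,t=1,log=z}
step 16 deliver 2→0: —
step 17 deliver 3→0: —
step 18 timeout(0): 0={coor,t=2,log=z}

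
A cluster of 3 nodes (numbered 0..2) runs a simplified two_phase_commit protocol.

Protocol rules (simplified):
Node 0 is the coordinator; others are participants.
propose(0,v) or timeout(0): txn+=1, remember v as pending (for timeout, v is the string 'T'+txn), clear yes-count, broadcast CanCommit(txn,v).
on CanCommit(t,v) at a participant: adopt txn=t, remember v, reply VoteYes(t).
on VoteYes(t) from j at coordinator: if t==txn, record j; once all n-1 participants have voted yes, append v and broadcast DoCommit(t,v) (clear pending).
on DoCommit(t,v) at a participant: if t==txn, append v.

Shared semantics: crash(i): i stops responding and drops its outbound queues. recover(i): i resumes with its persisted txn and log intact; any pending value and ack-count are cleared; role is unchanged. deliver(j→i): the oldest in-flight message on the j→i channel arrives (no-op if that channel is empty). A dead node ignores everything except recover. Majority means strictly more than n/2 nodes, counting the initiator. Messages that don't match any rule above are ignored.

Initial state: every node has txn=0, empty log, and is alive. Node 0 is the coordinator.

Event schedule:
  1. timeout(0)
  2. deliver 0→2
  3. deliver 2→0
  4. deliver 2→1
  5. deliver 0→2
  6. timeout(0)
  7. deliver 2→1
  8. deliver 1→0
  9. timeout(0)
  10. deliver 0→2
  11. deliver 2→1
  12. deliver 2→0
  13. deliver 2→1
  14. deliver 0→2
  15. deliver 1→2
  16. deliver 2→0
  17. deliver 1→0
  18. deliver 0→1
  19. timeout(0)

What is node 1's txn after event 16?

1. timeout(0):  <0:coor t1 ->
2. deliver 0→2:  <2:part t1 ->
3. deliver 2→0:  nop
4. deliver 2→1:  nop
5. deliver 0→2:  nop
6. timeout(0):  <0:coor t2 ->
7. deliver 2→1:  nop
8. deliver 1→0:  nop
9. timeout(0):  <0:coor t3 ->
10. deliver 0→2:  <2:part t2 ->
11. deliver 2→1:  nop
12. deliver 2→0:  nop
13. deliver 2→1:  nop
14. deliver 0→2:  <2:part t3 ->
15. deliver 1→2:  nop
16. deliver 2→0:  nop

0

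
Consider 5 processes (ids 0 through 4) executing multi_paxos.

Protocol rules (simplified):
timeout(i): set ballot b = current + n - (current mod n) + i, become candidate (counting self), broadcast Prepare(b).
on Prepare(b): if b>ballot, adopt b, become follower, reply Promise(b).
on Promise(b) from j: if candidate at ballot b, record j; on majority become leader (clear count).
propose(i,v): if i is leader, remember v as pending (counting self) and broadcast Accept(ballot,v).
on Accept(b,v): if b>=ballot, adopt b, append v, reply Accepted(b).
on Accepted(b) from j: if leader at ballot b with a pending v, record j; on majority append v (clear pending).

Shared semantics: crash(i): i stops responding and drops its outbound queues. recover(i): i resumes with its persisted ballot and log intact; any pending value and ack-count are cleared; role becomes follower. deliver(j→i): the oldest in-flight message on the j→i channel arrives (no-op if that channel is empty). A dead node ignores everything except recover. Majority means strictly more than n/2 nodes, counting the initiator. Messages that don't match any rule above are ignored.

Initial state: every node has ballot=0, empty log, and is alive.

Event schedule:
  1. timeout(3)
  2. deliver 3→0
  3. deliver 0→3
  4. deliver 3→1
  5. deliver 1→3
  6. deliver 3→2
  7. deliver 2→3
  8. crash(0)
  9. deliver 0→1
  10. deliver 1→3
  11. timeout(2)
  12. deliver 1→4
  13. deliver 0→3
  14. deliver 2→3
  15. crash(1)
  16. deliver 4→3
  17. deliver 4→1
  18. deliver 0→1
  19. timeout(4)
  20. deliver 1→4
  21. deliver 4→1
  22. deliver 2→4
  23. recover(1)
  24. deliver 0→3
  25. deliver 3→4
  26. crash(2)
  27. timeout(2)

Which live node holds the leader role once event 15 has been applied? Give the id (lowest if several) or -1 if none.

-1

after 1 — timeout(3): n3:cand/b8/[-]
after 2 — deliver 3→0: n0:foll/b8/[-]
after 3 — deliver 0→3: ·
after 4 — deliver 3→1: n1:foll/b8/[-]
after 5 — deliver 1→3: n3:lead/b8/[-]
after 6 — deliver 3→2: n2:foll/b8/[-]
after 7 — deliver 2→3: ·
after 8 — crash(0): n0:✗foll/b8/[-]
after 9 — deliver 0→1: ·
after 10 — deliver 1→3: ·
after 11 — timeout(2): n2:cand/b12/[-]
after 12 — deliver 1→4: ·
after 13 — deliver 0→3: ·
after 14 — deliver 2→3: n3:foll/b12/[-]
after 15 — crash(1): n1:✗foll/b8/[-]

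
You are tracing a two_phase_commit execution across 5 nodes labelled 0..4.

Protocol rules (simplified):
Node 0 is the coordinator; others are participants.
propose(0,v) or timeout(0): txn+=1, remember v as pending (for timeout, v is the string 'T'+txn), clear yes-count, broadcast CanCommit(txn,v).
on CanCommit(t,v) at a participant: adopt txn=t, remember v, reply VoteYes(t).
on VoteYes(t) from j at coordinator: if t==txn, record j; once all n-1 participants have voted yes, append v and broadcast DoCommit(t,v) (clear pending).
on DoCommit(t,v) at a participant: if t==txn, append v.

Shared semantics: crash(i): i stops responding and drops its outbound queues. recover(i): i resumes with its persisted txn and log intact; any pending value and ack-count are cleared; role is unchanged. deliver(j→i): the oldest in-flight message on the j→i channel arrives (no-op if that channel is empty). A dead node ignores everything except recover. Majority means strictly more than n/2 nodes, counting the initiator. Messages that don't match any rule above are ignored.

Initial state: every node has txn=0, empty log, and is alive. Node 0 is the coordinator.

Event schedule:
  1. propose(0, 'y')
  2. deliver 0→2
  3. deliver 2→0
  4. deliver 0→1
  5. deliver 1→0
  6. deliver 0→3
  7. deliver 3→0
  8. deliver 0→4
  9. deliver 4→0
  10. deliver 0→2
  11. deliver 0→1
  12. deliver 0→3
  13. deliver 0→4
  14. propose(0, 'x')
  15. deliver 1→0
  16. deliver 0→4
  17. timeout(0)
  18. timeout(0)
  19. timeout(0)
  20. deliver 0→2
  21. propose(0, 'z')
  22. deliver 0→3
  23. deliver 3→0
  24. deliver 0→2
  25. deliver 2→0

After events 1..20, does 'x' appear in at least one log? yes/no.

no

[1] propose(0,'y') → N0(coor t1 [-])
[2] deliver 0→2 → N2(part t1 [-])
[3] deliver 2→0 → ∅
[4] deliver 0→1 → N1(part t1 [-])
[5] deliver 1→0 → ∅
[6] deliver 0→3 → N3(part t1 [-])
[7] deliver 3→0 → ∅
[8] deliver 0→4 → N4(part t1 [-])
[9] deliver 4→0 → N0(coor t1 [y])
[10] deliver 0→2 → N2(part t1 [y])
[11] deliver 0→1 → N1(part t1 [y])
[12] deliver 0→3 → N3(part t1 [y])
[13] deliver 0→4 → N4(part t1 [y])
[14] propose(0,'x') → N0(coor t2 [y])
[15] deliver 1→0 → ∅
[16] deliver 0→4 → N4(part t2 [y])
[17] timeout(0) → N0(coor t3 [y])
[18] timeout(0) → N0(coor t4 [y])
[19] timeout(0) → N0(coor t5 [y])
[20] deliver 0→2 → N2(part t2 [y])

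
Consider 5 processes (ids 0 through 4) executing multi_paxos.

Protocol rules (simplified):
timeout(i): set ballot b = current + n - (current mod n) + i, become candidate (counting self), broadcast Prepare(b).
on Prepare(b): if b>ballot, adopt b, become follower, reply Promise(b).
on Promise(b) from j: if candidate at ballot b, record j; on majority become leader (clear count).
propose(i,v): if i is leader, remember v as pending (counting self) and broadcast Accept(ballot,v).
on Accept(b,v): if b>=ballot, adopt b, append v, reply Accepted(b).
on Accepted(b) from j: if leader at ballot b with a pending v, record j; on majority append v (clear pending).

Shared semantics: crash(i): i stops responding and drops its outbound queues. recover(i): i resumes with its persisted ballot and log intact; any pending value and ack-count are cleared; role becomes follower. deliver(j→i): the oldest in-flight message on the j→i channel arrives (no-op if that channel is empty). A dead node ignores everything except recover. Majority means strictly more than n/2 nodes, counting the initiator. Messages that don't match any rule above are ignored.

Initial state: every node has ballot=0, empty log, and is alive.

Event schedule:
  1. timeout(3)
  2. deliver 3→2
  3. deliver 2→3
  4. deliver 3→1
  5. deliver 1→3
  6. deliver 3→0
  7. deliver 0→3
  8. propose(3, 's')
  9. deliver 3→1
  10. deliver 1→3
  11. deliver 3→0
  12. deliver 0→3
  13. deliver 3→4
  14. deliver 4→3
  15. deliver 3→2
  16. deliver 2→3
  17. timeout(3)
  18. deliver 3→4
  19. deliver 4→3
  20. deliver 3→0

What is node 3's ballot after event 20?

13

1. timeout(3):  <3:cand b8 ->
2. deliver 3→2:  <2:foll b8 ->
3. deliver 2→3:  nop
4. deliver 3→1:  <1:foll b8 ->
5. deliver 1→3:  <3:lead b8 ->
6. deliver 3→0:  <0:foll b8 ->
7. deliver 0→3:  nop
8. propose(3,'s'):  nop
9. deliver 3→1:  <1:foll b8 s>
10. deliver 1→3:  nop
11. deliver 3→0:  <0:foll b8 s>
12. deliver 0→3:  <3:lead b8 s>
13. deliver 3→4:  <4:foll b8 ->
14. deliver 4→3:  nop
15. deliver 3→2:  <2:foll b8 s>
16. deliver 2→3:  nop
17. timeout(3):  <3:cand b13 s>
18. deliver 3→4:  <4:foll b8 s>
19. deliver 4→3:  nop
20. deliver 3→0:  <0:foll b13 s>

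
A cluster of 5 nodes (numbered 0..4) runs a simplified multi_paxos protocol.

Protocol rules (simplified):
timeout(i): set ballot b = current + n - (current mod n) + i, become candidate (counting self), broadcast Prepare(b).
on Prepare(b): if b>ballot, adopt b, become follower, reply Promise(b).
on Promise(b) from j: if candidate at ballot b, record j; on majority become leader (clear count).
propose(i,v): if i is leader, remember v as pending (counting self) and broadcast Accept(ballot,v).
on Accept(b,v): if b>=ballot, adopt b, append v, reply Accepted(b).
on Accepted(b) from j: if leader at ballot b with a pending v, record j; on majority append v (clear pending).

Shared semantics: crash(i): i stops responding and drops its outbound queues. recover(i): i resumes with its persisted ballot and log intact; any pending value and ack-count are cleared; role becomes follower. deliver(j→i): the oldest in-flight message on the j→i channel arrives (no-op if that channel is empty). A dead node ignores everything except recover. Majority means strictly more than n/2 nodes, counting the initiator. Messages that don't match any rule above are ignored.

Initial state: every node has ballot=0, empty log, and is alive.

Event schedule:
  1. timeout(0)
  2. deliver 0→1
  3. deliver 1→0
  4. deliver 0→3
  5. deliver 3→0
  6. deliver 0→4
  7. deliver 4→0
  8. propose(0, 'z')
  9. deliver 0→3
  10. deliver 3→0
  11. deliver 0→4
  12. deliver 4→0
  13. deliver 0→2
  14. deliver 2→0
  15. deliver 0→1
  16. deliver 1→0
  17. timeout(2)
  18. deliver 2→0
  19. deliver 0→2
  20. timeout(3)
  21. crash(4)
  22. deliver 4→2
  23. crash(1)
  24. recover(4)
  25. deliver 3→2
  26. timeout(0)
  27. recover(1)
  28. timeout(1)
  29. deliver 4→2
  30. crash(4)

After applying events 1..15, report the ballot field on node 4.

5

e1 timeout(0): 0[cand,b=5,-]
e2 deliver 0→1: 1[foll,b=5,-]
e3 deliver 1→0: ·
e4 deliver 0→3: 3[foll,b=5,-]
e5 deliver 3→0: 0[lead,b=5,-]
e6 deliver 0→4: 4[foll,b=5,-]
e7 deliver 4→0: ·
e8 propose(0,'z'): ·
e9 deliver 0→3: 3[foll,b=5,z]
e10 deliver 3→0: ·
e11 deliver 0→4: 4[foll,b=5,z]
e12 deliver 4→0: 0[lead,b=5,z]
e13 deliver 0→2: 2[foll,b=5,-]
e14 deliver 2→0: ·
e15 deliver 0→1: 1[foll,b=5,z]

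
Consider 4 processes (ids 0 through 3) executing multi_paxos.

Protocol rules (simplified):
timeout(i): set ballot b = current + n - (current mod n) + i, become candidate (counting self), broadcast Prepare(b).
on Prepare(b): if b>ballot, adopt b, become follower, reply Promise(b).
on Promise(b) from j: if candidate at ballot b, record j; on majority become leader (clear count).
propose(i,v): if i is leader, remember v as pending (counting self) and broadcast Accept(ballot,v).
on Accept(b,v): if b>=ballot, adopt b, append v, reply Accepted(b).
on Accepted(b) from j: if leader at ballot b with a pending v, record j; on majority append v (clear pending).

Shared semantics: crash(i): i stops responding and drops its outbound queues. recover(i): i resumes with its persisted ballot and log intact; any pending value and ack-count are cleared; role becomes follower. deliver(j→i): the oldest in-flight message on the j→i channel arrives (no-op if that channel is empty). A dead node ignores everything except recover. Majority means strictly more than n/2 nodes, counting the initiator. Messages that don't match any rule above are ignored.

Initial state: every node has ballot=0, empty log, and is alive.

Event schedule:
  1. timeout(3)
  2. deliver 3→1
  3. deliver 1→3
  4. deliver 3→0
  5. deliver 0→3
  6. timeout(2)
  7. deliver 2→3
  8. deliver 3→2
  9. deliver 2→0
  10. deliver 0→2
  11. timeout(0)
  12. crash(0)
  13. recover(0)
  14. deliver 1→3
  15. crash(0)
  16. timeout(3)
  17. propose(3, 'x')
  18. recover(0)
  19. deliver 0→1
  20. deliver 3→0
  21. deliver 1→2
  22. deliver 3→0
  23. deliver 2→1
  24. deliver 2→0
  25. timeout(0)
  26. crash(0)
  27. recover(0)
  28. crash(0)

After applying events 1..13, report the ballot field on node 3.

step 1 timeout(3): 3={cand,b=7,log=-}
step 2 deliver 3→1: 1={foll,b=7,log=-}
step 3 deliver 1→3: —
step 4 deliver 3→0: 0={foll,b=7,log=-}
step 5 deliver 0→3: 3={lead,b=7,log=-}
step 6 timeout(2): 2={cand,b=6,log=-}
step 7 deliver 2→3: —
step 8 deliver 3→2: 2={foll,b=7,log=-}
step 9 deliver 2→0: —
step 10 deliver 0→2: —
step 11 timeout(0): 0={cand,b=8,log=-}
step 12 crash(0): 0={✗cand,b=8,log=-}
step 13 recover(0): 0={foll,b=8,log=-}

7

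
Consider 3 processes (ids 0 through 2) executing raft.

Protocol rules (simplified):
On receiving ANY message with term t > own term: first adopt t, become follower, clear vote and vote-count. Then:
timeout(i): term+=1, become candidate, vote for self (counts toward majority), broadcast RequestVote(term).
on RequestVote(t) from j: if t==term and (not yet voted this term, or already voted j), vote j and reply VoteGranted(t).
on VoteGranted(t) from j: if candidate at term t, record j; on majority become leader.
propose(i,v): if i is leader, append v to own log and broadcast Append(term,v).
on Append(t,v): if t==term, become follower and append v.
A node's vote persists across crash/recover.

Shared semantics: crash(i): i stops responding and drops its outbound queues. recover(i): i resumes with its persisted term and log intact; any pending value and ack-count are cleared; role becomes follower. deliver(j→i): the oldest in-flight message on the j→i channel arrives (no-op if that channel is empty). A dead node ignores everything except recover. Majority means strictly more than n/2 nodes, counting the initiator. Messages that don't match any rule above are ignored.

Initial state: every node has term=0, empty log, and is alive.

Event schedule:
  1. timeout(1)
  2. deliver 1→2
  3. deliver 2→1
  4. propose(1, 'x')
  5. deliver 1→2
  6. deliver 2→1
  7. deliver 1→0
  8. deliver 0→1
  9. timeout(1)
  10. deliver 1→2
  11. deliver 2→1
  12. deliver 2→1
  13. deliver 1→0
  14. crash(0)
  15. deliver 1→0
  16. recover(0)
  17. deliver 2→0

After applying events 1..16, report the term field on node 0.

1

step 1 timeout(1): 1={cand,t=1,log=-}
step 2 deliver 1→2: 2={foll,t=1,log=-}
step 3 deliver 2→1: 1={lead,t=1,log=-}
step 4 propose(1,'x'): 1={lead,t=1,log=x}
step 5 deliver 1→2: 2={foll,t=1,log=x}
step 6 deliver 2→1: —
step 7 deliver 1→0: 0={foll,t=1,log=-}
step 8 deliver 0→1: —
step 9 timeout(1): 1={cand,t=2,log=x}
step 10 deliver 1→2: 2={foll,t=2,log=x}
step 11 deliver 2→1: 1={lead,t=2,log=x}
step 12 deliver 2→1: —
step 13 deliver 1→0: 0={foll,t=1,log=x}
step 14 crash(0): 0={✗foll,t=1,log=x}
step 15 deliver 1→0: —
step 16 recover(0): 0={foll,t=1,log=x}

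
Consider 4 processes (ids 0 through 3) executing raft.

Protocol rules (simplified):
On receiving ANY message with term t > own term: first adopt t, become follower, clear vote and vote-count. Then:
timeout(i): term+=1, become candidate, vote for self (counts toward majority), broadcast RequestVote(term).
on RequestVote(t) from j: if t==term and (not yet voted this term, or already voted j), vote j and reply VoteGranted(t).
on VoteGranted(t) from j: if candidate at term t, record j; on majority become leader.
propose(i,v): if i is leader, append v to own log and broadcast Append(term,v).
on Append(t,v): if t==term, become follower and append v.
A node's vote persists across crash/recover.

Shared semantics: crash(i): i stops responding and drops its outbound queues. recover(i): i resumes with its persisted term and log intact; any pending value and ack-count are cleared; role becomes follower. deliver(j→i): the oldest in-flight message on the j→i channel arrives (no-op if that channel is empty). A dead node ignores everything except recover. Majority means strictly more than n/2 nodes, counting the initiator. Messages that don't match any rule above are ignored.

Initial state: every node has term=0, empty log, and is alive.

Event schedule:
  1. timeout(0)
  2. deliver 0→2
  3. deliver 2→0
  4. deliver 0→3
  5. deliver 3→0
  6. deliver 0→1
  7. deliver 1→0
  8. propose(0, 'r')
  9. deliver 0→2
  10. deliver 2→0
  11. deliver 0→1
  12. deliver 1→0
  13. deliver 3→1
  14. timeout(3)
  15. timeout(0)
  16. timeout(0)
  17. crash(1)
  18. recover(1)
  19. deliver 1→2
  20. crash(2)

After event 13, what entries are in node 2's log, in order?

r

[1] timeout(0) → N0(cand t1 [-])
[2] deliver 0→2 → N2(foll t1 [-])
[3] deliver 2→0 → ∅
[4] deliver 0→3 → N3(foll t1 [-])
[5] deliver 3→0 → N0(lead t1 [-])
[6] deliver 0→1 → N1(foll t1 [-])
[7] deliver 1→0 → ∅
[8] propose(0,'r') → N0(lead t1 [r])
[9] deliver 0→2 → N2(foll t1 [r])
[10] deliver 2→0 → ∅
[11] deliver 0→1 → N1(foll t1 [r])
[12] deliver 1→0 → ∅
[13] deliver 3→1 → ∅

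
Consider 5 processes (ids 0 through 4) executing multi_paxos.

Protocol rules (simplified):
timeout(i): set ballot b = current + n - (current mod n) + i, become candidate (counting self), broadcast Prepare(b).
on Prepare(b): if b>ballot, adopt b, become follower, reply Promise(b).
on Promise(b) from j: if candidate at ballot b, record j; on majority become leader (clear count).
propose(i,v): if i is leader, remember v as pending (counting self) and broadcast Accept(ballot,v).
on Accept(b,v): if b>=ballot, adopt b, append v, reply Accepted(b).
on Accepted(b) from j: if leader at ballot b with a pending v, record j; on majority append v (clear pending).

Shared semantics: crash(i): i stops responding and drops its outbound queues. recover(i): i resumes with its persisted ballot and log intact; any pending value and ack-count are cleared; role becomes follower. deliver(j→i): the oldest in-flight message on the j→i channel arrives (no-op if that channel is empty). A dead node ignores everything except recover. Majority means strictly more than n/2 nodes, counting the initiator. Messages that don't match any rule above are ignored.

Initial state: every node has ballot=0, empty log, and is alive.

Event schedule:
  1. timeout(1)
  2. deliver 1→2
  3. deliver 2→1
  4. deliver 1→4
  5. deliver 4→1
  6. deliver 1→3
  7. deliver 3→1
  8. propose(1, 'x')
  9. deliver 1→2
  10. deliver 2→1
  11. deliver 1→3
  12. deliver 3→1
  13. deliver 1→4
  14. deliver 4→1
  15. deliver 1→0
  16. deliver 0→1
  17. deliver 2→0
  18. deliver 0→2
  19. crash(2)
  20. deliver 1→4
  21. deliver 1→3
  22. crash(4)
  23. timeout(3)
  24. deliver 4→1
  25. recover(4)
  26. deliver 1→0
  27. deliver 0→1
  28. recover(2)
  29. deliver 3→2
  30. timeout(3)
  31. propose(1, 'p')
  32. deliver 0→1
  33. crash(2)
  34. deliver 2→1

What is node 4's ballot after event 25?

e1 timeout(1): 1[cand,b=6,-]
e2 deliver 1→2: 2[foll,b=6,-]
e3 deliver 2→1: ·
e4 deliver 1→4: 4[foll,b=6,-]
e5 deliver 4→1: 1[lead,b=6,-]
e6 deliver 1→3: 3[foll,b=6,-]
e7 deliver 3→1: ·
e8 propose(1,'x'): ·
e9 deliver 1→2: 2[foll,b=6,x]
e10 deliver 2→1: ·
e11 deliver 1→3: 3[foll,b=6,x]
e12 deliver 3→1: 1[lead,b=6,x]
e13 deliver 1→4: 4[foll,b=6,x]
e14 deliver 4→1: ·
e15 deliver 1→0: 0[foll,b=6,-]
e16 deliver 0→1: ·
e17 deliver 2→0: ·
e18 deliver 0→2: ·
e19 crash(2): 2[✗foll,b=6,x]
e20 deliver 1→4: ·
e21 deliver 1→3: ·
e22 crash(4): 4[✗foll,b=6,x]
e23 timeout(3): 3[cand,b=13,x]
e24 deliver 4→1: ·
e25 recover(4): 4[foll,b=6,x]

6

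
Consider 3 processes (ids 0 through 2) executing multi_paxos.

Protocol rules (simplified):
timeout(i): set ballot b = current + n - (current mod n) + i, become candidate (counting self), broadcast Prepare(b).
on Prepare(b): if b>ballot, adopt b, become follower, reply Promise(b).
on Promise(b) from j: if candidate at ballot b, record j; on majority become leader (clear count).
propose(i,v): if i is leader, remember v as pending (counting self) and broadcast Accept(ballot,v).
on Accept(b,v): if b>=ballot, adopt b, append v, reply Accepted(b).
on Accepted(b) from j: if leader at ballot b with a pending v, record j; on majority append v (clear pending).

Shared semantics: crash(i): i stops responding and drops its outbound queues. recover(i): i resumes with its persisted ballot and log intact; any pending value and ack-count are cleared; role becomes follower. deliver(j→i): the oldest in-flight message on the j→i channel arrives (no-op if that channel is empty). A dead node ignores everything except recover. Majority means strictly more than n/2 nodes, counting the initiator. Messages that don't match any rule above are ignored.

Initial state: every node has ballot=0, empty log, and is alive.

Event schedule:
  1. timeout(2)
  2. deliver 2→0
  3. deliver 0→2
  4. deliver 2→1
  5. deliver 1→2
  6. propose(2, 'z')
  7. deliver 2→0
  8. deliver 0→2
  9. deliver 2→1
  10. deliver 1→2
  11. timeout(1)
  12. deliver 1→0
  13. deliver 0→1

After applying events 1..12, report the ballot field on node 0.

step 1 timeout(2): 2={cand,b=5,log=-}
step 2 deliver 2→0: 0={foll,b=5,log=-}
step 3 deliver 0→2: 2={lead,b=5,log=-}
step 4 deliver 2→1: 1={foll,b=5,log=-}
step 5 deliver 1→2: —
step 6 propose(2,'z'): —
step 7 deliver 2→0: 0={foll,b=5,log=z}
step 8 deliver 0→2: 2={lead,b=5,log=z}
step 9 deliver 2→1: 1={foll,b=5,log=z}
step 10 deliver 1→2: —
step 11 timeout(1): 1={cand,b=7,log=z}
step 12 deliver 1→0: 0={foll,b=7,log=z}

7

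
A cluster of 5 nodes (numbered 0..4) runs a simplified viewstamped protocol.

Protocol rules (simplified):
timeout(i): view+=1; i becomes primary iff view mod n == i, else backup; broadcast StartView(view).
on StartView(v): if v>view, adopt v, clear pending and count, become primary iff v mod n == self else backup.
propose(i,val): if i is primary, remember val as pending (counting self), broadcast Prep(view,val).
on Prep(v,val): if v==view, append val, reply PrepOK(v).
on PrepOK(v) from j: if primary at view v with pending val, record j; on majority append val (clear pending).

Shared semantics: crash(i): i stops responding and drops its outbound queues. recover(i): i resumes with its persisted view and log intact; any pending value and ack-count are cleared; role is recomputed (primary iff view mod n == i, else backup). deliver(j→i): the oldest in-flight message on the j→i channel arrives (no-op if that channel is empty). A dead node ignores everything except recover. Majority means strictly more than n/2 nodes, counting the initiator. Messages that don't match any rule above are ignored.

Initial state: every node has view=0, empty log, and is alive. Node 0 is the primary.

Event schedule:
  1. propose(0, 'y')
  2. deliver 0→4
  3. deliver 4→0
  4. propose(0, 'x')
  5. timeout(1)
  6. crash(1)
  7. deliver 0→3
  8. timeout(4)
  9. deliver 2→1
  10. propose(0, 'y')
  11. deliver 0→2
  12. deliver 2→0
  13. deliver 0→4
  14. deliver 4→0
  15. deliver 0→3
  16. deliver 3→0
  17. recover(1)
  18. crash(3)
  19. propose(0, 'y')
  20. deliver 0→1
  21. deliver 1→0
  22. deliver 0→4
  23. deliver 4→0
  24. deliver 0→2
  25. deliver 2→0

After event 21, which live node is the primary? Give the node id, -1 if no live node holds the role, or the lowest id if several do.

e1 propose(0,'y'): ·
e2 deliver 0→4: 4[back,v=0,y]
e3 deliver 4→0: ·
e4 propose(0,'x'): ·
e5 timeout(1): 1[prim,v=1,-]
e6 crash(1): 1[✗prim,v=1,-]
e7 deliver 0→3: 3[back,v=0,y]
e8 timeout(4): 4[back,v=1,y]
e9 deliver 2→1: ·
e10 propose(0,'y'): ·
e11 deliver 0→2: 2[back,v=0,y]
e12 deliver 2→0: ·
e13 deliver 0→4: ·
e14 deliver 4→0: 0[back,v=1,-]
e15 deliver 0→3: 3[back,v=0,y,x]
e16 deliver 3→0: ·
e17 recover(1): 1[prim,v=1,-]
e18 crash(3): 3[✗back,v=0,y,x]
e19 propose(0,'y'): ·
e20 deliver 0→1: ·
e21 deliver 1→0: ·

1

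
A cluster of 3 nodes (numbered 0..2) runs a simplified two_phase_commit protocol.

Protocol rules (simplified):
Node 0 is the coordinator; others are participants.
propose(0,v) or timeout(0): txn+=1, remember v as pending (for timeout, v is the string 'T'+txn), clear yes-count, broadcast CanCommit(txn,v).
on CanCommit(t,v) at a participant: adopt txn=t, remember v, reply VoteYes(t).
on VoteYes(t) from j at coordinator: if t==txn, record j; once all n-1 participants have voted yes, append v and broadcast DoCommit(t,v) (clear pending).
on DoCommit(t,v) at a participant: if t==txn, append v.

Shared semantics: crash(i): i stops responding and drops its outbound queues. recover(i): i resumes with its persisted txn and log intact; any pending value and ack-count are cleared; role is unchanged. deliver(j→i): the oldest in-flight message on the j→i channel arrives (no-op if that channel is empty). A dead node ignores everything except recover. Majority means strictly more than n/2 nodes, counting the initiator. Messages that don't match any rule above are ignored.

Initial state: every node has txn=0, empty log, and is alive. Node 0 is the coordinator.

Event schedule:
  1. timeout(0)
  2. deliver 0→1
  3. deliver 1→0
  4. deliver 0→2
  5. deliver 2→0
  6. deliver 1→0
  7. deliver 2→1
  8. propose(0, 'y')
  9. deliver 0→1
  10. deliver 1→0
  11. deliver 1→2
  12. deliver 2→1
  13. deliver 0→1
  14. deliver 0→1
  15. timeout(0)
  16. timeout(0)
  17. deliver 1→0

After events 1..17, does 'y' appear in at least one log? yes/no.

e1 timeout(0): 0[coor,t=1,-]
e2 deliver 0→1: 1[part,t=1,-]
e3 deliver 1→0: ·
e4 deliver 0→2: 2[part,t=1,-]
e5 deliver 2→0: 0[coor,t=1,T1]
e6 deliver 1→0: ·
e7 deliver 2→1: ·
e8 propose(0,'y'): 0[coor,t=2,T1]
e9 deliver 0→1: 1[part,t=1,T1]
e10 deliver 1→0: ·
e11 deliver 1→2: ·
e12 deliver 2→1: ·
e13 deliver 0→1: 1[part,t=2,T1]
e14 deliver 0→1: ·
e15 timeout(0): 0[coor,t=3,T1]
e16 timeout(0): 0[coor,t=4,T1]
e17 deliver 1→0: ·

no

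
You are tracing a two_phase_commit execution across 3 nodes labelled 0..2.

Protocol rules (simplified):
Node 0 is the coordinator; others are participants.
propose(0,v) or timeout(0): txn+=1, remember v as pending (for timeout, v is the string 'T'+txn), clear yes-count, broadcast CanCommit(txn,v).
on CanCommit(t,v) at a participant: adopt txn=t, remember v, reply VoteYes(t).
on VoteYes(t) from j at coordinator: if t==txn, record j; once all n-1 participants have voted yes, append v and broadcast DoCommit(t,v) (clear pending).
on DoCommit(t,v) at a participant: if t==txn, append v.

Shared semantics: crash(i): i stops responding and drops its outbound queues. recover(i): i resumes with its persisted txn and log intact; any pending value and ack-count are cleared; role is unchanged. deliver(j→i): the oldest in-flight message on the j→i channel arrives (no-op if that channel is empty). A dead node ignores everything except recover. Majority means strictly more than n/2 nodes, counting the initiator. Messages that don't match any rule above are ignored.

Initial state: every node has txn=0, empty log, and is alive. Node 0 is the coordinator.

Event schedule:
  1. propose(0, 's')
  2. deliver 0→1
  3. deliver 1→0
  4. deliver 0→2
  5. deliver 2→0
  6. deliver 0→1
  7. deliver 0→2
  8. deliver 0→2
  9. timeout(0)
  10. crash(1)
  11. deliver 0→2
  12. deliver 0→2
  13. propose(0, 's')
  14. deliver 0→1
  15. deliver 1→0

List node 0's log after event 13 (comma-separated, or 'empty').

step 1 propose(0,'s'): 0={coor,t=1,log=-}
step 2 deliver 0→1: 1={part,t=1,log=-}
step 3 deliver 1→0: —
step 4 deliver 0→2: 2={part,t=1,log=-}
step 5 deliver 2→0: 0={coor,t=1,log=s}
step 6 deliver 0→1: 1={part,t=1,log=s}
step 7 deliver 0→2: 2={part,t=1,log=s}
step 8 deliver 0→2: —
step 9 timeout(0): 0={coor,t=2,log=s}
step 10 crash(1): 1={✗part,t=1,log=s}
step 11 deliver 0→2: 2={part,t=2,log=s}
step 12 deliver 0→2: —
step 13 propose(0,'s'): 0={coor,t=3,log=s}

s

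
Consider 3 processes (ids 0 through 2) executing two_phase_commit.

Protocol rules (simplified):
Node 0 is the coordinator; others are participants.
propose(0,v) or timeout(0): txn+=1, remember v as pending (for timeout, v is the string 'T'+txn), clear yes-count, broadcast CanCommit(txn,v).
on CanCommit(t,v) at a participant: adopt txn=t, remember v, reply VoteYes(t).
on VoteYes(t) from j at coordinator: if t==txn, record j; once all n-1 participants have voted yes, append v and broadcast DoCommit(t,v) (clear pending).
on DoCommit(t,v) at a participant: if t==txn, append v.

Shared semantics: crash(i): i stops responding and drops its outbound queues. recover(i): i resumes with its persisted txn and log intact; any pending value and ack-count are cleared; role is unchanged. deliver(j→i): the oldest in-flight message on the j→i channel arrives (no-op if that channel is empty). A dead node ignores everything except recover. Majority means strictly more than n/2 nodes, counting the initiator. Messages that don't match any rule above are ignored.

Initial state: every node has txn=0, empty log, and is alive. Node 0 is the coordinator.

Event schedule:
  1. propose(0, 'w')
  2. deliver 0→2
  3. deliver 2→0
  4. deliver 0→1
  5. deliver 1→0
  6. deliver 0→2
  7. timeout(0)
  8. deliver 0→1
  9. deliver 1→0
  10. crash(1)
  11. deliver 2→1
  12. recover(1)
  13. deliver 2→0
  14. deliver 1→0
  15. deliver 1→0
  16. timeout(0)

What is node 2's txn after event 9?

1

1. propose(0,'w'):  <0:coor t1 ->
2. deliver 0→2:  <2:part t1 ->
3. deliver 2→0:  nop
4. deliver 0→1:  <1:part t1 ->
5. deliver 1→0:  <0:coor t1 w>
6. deliver 0→2:  <2:part t1 w>
7. timeout(0):  <0:coor t2 w>
8. deliver 0→1:  <1:part t1 w>
9. deliver 1→0:  nop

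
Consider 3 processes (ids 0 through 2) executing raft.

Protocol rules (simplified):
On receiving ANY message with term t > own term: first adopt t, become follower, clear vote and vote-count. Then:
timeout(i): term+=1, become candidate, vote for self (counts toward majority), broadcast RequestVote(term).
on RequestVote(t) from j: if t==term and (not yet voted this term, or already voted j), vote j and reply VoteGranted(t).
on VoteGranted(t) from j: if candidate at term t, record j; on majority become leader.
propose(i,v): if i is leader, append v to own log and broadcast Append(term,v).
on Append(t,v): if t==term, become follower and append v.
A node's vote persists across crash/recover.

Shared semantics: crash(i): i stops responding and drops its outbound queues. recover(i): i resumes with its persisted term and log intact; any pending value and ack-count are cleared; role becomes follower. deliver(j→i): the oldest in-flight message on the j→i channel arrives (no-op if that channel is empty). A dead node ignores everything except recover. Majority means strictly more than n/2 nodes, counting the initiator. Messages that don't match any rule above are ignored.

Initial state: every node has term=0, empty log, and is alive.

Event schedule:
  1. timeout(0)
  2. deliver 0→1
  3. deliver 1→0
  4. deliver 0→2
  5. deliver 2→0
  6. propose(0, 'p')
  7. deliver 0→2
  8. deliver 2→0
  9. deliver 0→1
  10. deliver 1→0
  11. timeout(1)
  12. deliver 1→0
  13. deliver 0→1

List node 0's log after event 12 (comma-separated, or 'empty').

after 1 — timeout(0): n0:cand/t1/[-]
after 2 — deliver 0→1: n1:foll/t1/[-]
after 3 — deliver 1→0: n0:lead/t1/[-]
after 4 — deliver 0→2: n2:foll/t1/[-]
after 5 — deliver 2→0: ·
after 6 — propose(0,'p'): n0:lead/t1/[p]
after 7 — deliver 0→2: n2:foll/t1/[p]
after 8 — deliver 2→0: ·
after 9 — deliver 0→1: n1:foll/t1/[p]
after 10 — deliver 1→0: ·
after 11 — timeout(1): n1:cand/t2/[p]
after 12 — deliver 1→0: n0:foll/t2/[p]

p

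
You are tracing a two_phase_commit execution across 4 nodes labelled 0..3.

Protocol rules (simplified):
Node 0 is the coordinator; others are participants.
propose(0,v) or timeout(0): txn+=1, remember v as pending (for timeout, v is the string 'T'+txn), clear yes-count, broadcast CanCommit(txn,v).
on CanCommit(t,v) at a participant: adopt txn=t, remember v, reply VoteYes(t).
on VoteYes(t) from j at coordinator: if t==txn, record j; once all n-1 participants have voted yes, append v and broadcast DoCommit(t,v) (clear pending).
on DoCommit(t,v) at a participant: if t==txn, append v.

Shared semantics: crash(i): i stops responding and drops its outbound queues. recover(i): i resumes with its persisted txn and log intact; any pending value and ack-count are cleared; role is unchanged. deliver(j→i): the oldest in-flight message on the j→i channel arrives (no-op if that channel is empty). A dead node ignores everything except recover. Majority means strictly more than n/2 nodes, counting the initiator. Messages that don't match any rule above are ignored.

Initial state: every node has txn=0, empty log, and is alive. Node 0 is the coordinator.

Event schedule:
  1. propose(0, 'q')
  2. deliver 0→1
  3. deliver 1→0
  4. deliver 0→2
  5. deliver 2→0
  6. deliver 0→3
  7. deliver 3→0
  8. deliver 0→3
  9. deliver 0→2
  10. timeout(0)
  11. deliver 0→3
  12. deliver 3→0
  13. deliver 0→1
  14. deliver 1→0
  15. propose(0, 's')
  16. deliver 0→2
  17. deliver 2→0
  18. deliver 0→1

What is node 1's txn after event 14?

1

after 1 — propose(0,'q'): n0:coor/t1/[-]
after 2 — deliver 0→1: n1:part/t1/[-]
after 3 — deliver 1→0: ·
after 4 — deliver 0→2: n2:part/t1/[-]
after 5 — deliver 2→0: ·
after 6 — deliver 0→3: n3:part/t1/[-]
after 7 — deliver 3→0: n0:coor/t1/[q]
after 8 — deliver 0→3: n3:part/t1/[q]
after 9 — deliver 0→2: n2:part/t1/[q]
after 10 — timeout(0): n0:coor/t2/[q]
after 11 — deliver 0→3: n3:part/t2/[q]
after 12 — deliver 3→0: ·
after 13 — deliver 0→1: n1:part/t1/[q]
after 14 — deliver 1→0: ·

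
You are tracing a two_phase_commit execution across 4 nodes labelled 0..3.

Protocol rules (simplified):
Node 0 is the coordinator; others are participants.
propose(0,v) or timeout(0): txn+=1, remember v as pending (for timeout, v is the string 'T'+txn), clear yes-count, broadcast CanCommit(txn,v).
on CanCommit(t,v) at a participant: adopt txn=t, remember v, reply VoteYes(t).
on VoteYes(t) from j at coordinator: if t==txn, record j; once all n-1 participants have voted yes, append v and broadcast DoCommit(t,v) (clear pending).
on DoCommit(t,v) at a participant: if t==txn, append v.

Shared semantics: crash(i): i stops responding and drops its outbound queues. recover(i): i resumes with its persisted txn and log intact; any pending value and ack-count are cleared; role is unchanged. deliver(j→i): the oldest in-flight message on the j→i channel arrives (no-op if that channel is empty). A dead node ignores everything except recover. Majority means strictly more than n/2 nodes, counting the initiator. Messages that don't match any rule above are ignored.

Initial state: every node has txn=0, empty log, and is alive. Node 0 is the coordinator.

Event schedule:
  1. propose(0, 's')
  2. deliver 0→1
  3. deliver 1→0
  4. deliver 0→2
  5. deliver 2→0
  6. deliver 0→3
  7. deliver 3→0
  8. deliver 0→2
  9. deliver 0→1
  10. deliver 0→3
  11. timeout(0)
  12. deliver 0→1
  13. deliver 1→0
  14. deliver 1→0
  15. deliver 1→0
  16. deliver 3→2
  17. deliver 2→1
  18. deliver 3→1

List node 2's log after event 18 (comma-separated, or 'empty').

e1 propose(0,'s'): 0[coor,t=1,-]
e2 deliver 0→1: 1[part,t=1,-]
e3 deliver 1→0: ·
e4 deliver 0→2: 2[part,t=1,-]
e5 deliver 2→0: ·
e6 deliver 0→3: 3[part,t=1,-]
e7 deliver 3→0: 0[coor,t=1,s]
e8 deliver 0→2: 2[part,t=1,s]
e9 deliver 0→1: 1[part,t=1,s]
e10 deliver 0→3: 3[part,t=1,s]
e11 timeout(0): 0[coor,t=2,s]
e12 deliver 0→1: 1[part,t=2,s]
e13 deliver 1→0: ·
e14 deliver 1→0: ·
e15 deliver 1→0: ·
e16 deliver 3→2: ·
e17 deliver 2→1: ·
e18 deliver 3→1: ·

s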